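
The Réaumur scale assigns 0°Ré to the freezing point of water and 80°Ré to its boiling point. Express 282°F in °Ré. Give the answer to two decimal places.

111.11°Ré

First in Celsius: (282 - 32) × 5/9 = 138.8889°C.
Linearly onto the Réaumur scale: 0 + (138.8889 / 100) × (80 - 0) = 111.11°Ré.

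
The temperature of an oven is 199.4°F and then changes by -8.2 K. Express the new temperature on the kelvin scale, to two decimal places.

357.95 K

Initial temperature in Celsius: (199.4 - 32) × 5/9 = 93.0000°C.
The 8.2 K change is an interval; Kelvin and Celsius degrees are the same size, so ΔC = -8.2°C.
Final Celsius temperature: 93.0000 - 8.2000 = 84.8000°C.
In kelvin: 84.8000 + 273.15 = 357.95 K.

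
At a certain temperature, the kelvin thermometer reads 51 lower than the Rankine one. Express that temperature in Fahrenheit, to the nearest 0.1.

Let x be the Rankine reading; then the kelvin reading is 5/9·x.
(5/9·x) - x = -51  ⇒  (-4/9)·x = -51  ⇒  x = 114.7500°R.
In Celsius: (114.75 - 491.67) × 5/9 = -209.4000°C.
In Fahrenheit: -209.4000 × 1.8 + 32 = -344.9°F.

-344.9°F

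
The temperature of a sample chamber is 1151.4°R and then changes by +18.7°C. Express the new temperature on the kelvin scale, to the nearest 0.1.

Initial temperature in Celsius: (1151.4 - 491.67) × 5/9 = 366.5167°C.
Final Celsius temperature: 366.5167 + 18.7000 = 385.2167°C.
In kelvin: 385.2167 + 273.15 = 658.4 K.

658.4 K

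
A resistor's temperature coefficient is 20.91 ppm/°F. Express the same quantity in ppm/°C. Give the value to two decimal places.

The quantity depends on a temperature interval, so only the ratio of degree sizes applies; the offset between the scales is irrelevant.
A change of 1°C is a change of 1.8°F, so per °C the value is 20.91 × 1.8 = 37.64.

37.64 ppm/°C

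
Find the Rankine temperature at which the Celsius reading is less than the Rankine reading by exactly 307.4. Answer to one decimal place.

Let R be the Rankine reading. The Celsius reading is C = 5/9·R - 273.15.
Require C - R = -307.4: (-4/9)·R - 273.15 = -307.4.
R = (-307.4 + 273.15) / (-4/9) = 77.1.

77.1°R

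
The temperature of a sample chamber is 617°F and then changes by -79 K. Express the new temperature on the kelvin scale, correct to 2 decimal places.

519.15 K

Initial temperature in Celsius: (617 - 32) × 5/9 = 325.0000°C.
The 79 K change is an interval; Kelvin and Celsius degrees are the same size, so ΔC = -79°C.
Final Celsius temperature: 325.0000 - 79.0000 = 246.0000°C.
In kelvin: 246.0000 + 273.15 = 519.15 K.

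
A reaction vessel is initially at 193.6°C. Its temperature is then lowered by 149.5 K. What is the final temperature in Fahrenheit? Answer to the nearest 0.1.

The 149.5 K change is an interval; Kelvin and Celsius degrees are the same size, so ΔC = -149.5°C.
Final Celsius temperature: 193.6000 - 149.5000 = 44.1000°C.
In Fahrenheit: 44.1000 × 1.8 + 32 = 111.4°F.

111.4°F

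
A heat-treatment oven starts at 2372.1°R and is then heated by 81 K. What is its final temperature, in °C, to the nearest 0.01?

Initial temperature in Celsius: (2372.1 - 491.67) × 5/9 = 1044.6833°C.
The 81 K change is an interval; Kelvin and Celsius degrees are the same size, so ΔC = +81°C.
Final Celsius temperature: 1044.6833 + 81.0000 = 1125.6833°C.

1125.68°C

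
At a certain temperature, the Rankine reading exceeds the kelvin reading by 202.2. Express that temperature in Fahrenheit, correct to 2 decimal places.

Let x be the kelvin reading; then the Rankine reading is 1.8·x.
(1.8·x) - x = 202.2  ⇒  (0.8)·x = 202.2  ⇒  x = 252.7500 K.
In Celsius: 252.75 - 273.15 = -20.4000°C.
In Fahrenheit: -20.4000 × 1.8 + 32 = -4.72°F.

-4.72°F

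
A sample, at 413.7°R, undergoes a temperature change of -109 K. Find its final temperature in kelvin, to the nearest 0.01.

Initial temperature in Celsius: (413.7 - 491.67) × 5/9 = -43.3167°C.
The 109 K change is an interval; Kelvin and Celsius degrees are the same size, so ΔC = -109°C.
Final Celsius temperature: -43.3167 - 109.0000 = -152.3167°C.
In kelvin: -152.3167 + 273.15 = 120.83 K.

120.83 K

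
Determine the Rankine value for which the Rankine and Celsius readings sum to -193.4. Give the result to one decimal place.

Let R be the Rankine reading. The Celsius reading is C = 5/9·R - 273.15.
Require R + C = -193.4: (14/9)·R - 273.15 = -193.4.
R = (-193.4 + 273.15) / (14/9) = 51.3.

51.3°R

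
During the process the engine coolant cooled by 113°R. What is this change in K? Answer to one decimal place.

An interval of 1°R corresponds to 5/9 K.
113 × 5/9 = 62.8.

62.8 K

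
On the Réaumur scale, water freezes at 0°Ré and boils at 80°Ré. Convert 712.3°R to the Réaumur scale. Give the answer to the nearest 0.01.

First in Celsius: (712.3 - 491.67) × 5/9 = 122.5722°C.
Linearly onto the Réaumur scale: 0 + (122.5722 / 100) × (80 - 0) = 98.06°Ré.

98.06°Ré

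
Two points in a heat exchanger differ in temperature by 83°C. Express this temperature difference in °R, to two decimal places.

For a temperature interval the offset drops out; only the factor 1.8 applies.
83 × 1.8 = 149.40.

149.40°R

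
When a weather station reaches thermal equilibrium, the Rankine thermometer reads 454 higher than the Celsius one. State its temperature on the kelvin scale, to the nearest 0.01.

Let x be the Celsius reading; then the Rankine reading is 1.8·x + 491.67.
(1.8·x + 491.67) - x = 454  ⇒  (0.8)·x = -37.67  ⇒  x = -47.0875°C.
In kelvin: -47.0875 + 273.15 = 226.06 K.

226.06 K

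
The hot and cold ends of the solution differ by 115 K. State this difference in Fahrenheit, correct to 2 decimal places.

207.00°F

Only the scale ratio 1.8 matters for a change in temperature.
115 × 1.8 = 207.00.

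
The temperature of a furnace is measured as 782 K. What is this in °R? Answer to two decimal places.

In Celsius: 782 - 273.15 = 508.8500°C.
In Rankine: 508.8500 × 1.8 + 491.67 = 1407.60°R.

1407.60°R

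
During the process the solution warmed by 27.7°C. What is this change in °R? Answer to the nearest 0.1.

49.9°R

An interval of 1°C corresponds to 1.8°R.
27.7 × 1.8 = 49.9.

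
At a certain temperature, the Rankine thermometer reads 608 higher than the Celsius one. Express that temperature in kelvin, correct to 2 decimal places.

Let x be the Celsius reading; then the Rankine reading is 1.8·x + 491.67.
(1.8·x + 491.67) - x = 608  ⇒  (0.8)·x = 116.33  ⇒  x = 145.4125°C.
In kelvin: 145.4125 + 273.15 = 418.56 K.

418.56 K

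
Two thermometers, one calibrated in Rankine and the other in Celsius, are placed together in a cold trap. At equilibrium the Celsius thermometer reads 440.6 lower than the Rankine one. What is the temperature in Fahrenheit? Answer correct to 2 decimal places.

Let x be the Rankine reading; then the Celsius reading is 5/9·x - 273.15.
(5/9·x - 273.15) - x = -440.6  ⇒  (-4/9)·x = -167.45  ⇒  x = 376.7625°R.
In Celsius: (376.7625 - 491.67) × 5/9 = -63.8375°C.
In Fahrenheit: -63.8375 × 1.8 + 32 = -82.91°F.

-82.91°F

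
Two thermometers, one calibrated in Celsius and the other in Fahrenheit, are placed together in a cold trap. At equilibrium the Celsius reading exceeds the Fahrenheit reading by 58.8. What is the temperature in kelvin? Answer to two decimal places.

Let x be the Celsius reading; then the Fahrenheit reading is 1.8·x + 32.
(1.8·x + 32) - x = -58.8  ⇒  (0.8)·x = -90.8  ⇒  x = -113.5000°C.
In kelvin: -113.5000 + 273.15 = 159.65 K.

159.65 K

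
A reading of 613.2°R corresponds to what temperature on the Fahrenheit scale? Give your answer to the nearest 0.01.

In Celsius: (613.2 - 491.67) × 5/9 = 67.5167°C.
In Fahrenheit: 67.5167 × 1.8 + 32 = 153.53°F.

153.53°F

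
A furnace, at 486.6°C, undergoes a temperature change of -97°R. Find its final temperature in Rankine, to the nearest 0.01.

1270.55°R

The 97°R change is an interval, so only the factor 5/9 applies: -97 × 5/9 = -53.8889°C.
Final Celsius temperature: 486.6000 - 53.8889 = 432.7111°C.
In Rankine: 432.7111 × 1.8 + 491.67 = 1270.55°R.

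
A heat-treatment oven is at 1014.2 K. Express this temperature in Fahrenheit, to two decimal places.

In Celsius: 1014.2 - 273.15 = 741.0500°C.
In Fahrenheit: 741.0500 × 1.8 + 32 = 1365.89°F.

1365.89°F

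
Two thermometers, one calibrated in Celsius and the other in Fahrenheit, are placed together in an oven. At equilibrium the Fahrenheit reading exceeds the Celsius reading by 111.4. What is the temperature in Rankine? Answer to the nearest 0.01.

670.32°R

Let x be the Celsius reading; then the Fahrenheit reading is 1.8·x + 32.
(1.8·x + 32) - x = 111.4  ⇒  (0.8)·x = 79.4  ⇒  x = 99.2500°C.
In Rankine: 99.2500 × 1.8 + 491.67 = 670.32°R.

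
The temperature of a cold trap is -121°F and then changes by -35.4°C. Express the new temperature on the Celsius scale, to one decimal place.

-120.4°C

Initial temperature in Celsius: (-121 - 32) × 5/9 = -85.0000°C.
Final Celsius temperature: -85.0000 - 35.4000 = -120.4000°C.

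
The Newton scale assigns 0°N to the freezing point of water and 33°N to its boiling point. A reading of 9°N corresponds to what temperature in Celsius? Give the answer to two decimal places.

27.27°C

Linear interpolation between the fixed points: C = (9 - 0) × 100 / (33 - 0) = 27.2727°C.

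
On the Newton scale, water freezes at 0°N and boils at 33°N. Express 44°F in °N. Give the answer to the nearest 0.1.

First in Celsius: (44 - 32) × 5/9 = 6.6667°C.
Linearly onto the Newton scale: 0 + (6.6667 / 100) × (33 - 0) = 2.2°N.

2.2°N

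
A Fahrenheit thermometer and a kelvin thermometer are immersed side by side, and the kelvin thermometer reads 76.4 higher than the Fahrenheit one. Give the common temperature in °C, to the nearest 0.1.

205.9°C

Let x be the Fahrenheit reading; then the kelvin reading is 5/9·x + 255.372.
(5/9·x + 255.372) - x = 76.4  ⇒  (-4/9)·x = -178.972  ⇒  x = 402.6875°F.
In Celsius: (402.6875 - 32) × 5/9 = 205.9°C.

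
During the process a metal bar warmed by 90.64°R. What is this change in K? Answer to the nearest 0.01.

For a temperature interval the offset drops out; only the factor 5/9 applies.
90.64 × 5/9 = 50.36.

50.36 K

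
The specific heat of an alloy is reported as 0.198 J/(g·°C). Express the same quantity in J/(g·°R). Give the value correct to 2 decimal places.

0.11 J/(g·°R)

Since only a temperature interval is involved, the additive offset between the scales drops out.
A change of 1°R is a change of 5/9°C, so per °R the value is 0.198 × 5/9 = 0.11.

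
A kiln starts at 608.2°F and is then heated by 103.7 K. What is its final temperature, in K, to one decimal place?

697.0 K

Initial temperature in Celsius: (608.2 - 32) × 5/9 = 320.1111°C.
The 103.7 K change is an interval; Kelvin and Celsius degrees are the same size, so ΔC = +103.7°C.
Final Celsius temperature: 320.1111 + 103.7000 = 423.8111°C.
In kelvin: 423.8111 + 273.15 = 697.0 K.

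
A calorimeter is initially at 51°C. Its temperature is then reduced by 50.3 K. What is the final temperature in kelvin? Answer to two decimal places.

273.85 K

The 50.3 K change is an interval; Kelvin and Celsius degrees are the same size, so ΔC = -50.3°C.
Final Celsius temperature: 51.0000 - 50.3000 = 0.7000°C.
In kelvin: 0.7000 + 273.15 = 273.85 K.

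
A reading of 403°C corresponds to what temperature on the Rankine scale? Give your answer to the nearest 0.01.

1217.07°R

In Rankine: 403.0000 × 1.8 + 491.67 = 1217.07°R.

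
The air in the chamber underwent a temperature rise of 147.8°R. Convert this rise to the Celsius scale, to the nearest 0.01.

An interval of 1°R corresponds to 5/9°C.
147.8 × 5/9 = 82.11.

82.11°C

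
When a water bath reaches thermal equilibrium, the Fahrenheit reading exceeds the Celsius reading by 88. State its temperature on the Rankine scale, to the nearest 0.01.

Let x be the Fahrenheit reading; then the Celsius reading is 5/9·x - 17.7778.
(5/9·x - 17.7778) - x = -88  ⇒  (-4/9)·x = -70.2222  ⇒  x = 158.0000°F.
In Celsius: (158 - 32) × 5/9 = 70.0000°C.
In Rankine: 70.0000 × 1.8 + 491.67 = 617.67°R.

617.67°R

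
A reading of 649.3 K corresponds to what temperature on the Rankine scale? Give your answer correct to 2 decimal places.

1168.74°R

In Celsius: 649.3 - 273.15 = 376.1500°C.
In Rankine: 376.1500 × 1.8 + 491.67 = 1168.74°R.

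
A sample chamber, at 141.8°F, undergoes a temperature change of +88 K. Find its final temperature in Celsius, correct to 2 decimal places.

Initial temperature in Celsius: (141.8 - 32) × 5/9 = 61.0000°C.
The 88 K change is an interval; Kelvin and Celsius degrees are the same size, so ΔC = +88°C.
Final Celsius temperature: 61.0000 + 88.0000 = 149.0000°C.

149.00°C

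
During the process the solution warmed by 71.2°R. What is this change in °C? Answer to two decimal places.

An interval of 1°R corresponds to 5/9°C.
71.2 × 5/9 = 39.56.

39.56°C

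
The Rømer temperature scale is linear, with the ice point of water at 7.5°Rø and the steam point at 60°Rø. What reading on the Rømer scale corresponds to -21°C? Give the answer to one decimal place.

-3.5°Rø

Linearly onto the Rømer scale: 7.5 + (-21.0000 / 100) × (60 - 7.5) = -3.5°Rø.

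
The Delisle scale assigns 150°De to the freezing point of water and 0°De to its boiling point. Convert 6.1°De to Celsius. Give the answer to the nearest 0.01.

95.93°C

Linear interpolation between the fixed points: C = (6.1 - 150) × 100 / (0 - 150) = 95.9333°C.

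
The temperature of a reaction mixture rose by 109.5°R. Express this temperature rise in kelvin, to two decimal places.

60.83 K

Only the scale ratio 5/9 matters for a change in temperature.
109.5 × 5/9 = 60.83.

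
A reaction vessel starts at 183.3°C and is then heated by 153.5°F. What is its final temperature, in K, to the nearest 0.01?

541.73 K

The 153.5°F change is an interval, so only the factor 5/9 applies: +153.5 × 5/9 = +85.2778°C.
Final Celsius temperature: 183.3000 + 85.2778 = 268.5778°C.
In kelvin: 268.5778 + 273.15 = 541.73 K.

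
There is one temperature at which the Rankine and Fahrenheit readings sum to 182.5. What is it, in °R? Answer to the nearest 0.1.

Let R be the Rankine reading. The Fahrenheit reading is F = 1·R - 459.67.
Require R + F = 182.5: (2)·R - 459.67 = 182.5.
R = (182.5 + 459.67) / (2) = 321.1.

321.1°R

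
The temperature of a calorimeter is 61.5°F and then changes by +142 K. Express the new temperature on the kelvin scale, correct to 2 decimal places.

Initial temperature in Celsius: (61.5 - 32) × 5/9 = 16.3889°C.
The 142 K change is an interval; Kelvin and Celsius degrees are the same size, so ΔC = +142°C.
Final Celsius temperature: 16.3889 + 142.0000 = 158.3889°C.
In kelvin: 158.3889 + 273.15 = 431.54 K.

431.54 K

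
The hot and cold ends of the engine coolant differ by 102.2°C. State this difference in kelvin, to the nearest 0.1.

Celsius and kelvin degrees are the same size, so the interval is unchanged: 102.2.

102.2 K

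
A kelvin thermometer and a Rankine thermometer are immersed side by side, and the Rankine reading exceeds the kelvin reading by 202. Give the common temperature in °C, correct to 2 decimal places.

-20.65°C

Let x be the kelvin reading; then the Rankine reading is 1.8·x.
(1.8·x) - x = 202  ⇒  (0.8)·x = 202  ⇒  x = 252.5000 K.
In Celsius: 252.5 - 273.15 = -20.65°C.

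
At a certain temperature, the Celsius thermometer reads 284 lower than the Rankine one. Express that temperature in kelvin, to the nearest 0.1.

Let x be the Rankine reading; then the Celsius reading is 5/9·x - 273.15.
(5/9·x - 273.15) - x = -284  ⇒  (-4/9)·x = -10.85  ⇒  x = 24.4125°R.
In Celsius: (24.4125 - 491.67) × 5/9 = -259.5875°C.
In kelvin: -259.5875 + 273.15 = 13.6 K.

13.6 K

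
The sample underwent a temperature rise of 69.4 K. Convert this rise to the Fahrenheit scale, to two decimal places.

124.92°F

For a temperature interval the offset drops out; only the factor 1.8 applies.
69.4 × 1.8 = 124.92.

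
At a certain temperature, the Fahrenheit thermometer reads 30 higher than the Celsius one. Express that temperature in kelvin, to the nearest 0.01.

270.65 K

Let x be the Celsius reading; then the Fahrenheit reading is 1.8·x + 32.
(1.8·x + 32) - x = 30  ⇒  (0.8)·x = -2  ⇒  x = -2.5000°C.
In kelvin: -2.5000 + 273.15 = 270.65 K.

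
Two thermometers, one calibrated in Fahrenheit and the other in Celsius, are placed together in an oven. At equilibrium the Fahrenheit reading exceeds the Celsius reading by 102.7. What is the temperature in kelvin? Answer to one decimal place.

361.5 K

Let x be the Fahrenheit reading; then the Celsius reading is 5/9·x - 17.7778.
(5/9·x - 17.7778) - x = -102.7  ⇒  (-4/9)·x = -84.9222  ⇒  x = 191.0750°F.
In Celsius: (191.075 - 32) × 5/9 = 88.3750°C.
In kelvin: 88.3750 + 273.15 = 361.5 K.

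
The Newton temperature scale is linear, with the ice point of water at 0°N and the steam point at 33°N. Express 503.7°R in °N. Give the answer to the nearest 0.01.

First in Celsius: (503.7 - 491.67) × 5/9 = 6.6833°C.
Linearly onto the Newton scale: 0 + (6.6833 / 100) × (33 - 0) = 2.21°N.

2.21°N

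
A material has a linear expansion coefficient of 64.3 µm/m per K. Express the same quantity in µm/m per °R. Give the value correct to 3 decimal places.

The quantity depends on a temperature interval, so only the ratio of degree sizes applies; the offset between the scales is irrelevant.
A change of 1°R is a change of 5/9 K, so per °R the value is 64.3 × 5/9 = 35.722.

35.722 µm/m per °R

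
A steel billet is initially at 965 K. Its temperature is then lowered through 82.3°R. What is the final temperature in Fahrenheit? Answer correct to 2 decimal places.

Initial temperature in Celsius: 965 - 273.15 = 691.8500°C.
The 82.3°R change is an interval, so only the factor 5/9 applies: -82.3 × 5/9 = -45.7222°C.
Final Celsius temperature: 691.8500 - 45.7222 = 646.1278°C.
In Fahrenheit: 646.1278 × 1.8 + 32 = 1195.03°F.

1195.03°F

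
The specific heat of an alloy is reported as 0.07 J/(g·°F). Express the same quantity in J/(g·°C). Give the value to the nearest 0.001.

0.126 J/(g·°C)

The quantity depends on a temperature interval, so only the ratio of degree sizes applies; the offset between the scales is irrelevant.
A change of 1°C is a change of 1.8°F, so per °C the value is 0.07 × 1.8 = 0.126.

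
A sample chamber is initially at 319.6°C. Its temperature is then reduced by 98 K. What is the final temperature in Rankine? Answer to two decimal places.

The 98 K change is an interval; Kelvin and Celsius degrees are the same size, so ΔC = -98°C.
Final Celsius temperature: 319.6000 - 98.0000 = 221.6000°C.
In Rankine: 221.6000 × 1.8 + 491.67 = 890.55°R.

890.55°R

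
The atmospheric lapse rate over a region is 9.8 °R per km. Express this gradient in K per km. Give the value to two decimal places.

5.44 K/km

Since only a temperature interval is involved, the additive offset between the scales drops out.
A change of 1°R is a change of 5/9 K, so 9.8 × 5/9 = 5.44.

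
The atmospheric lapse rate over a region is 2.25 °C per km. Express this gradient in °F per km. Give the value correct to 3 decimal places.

The quantity depends on a temperature interval, so only the ratio of degree sizes applies; the offset between the scales is irrelevant.
A change of 1°C is a change of 1.8°F, so 2.25 × 1.8 = 4.050.

4.050 °F/km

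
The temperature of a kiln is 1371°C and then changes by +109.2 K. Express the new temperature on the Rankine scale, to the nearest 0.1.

The 109.2 K change is an interval; Kelvin and Celsius degrees are the same size, so ΔC = +109.2°C.
Final Celsius temperature: 1371.0000 + 109.2000 = 1480.2000°C.
In Rankine: 1480.2000 × 1.8 + 491.67 = 3156.0°R.

3156.0°R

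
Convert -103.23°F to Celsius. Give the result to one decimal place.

-75.1°C

In Celsius: (-103.23 - 32) × 5/9 = -75.1278°C.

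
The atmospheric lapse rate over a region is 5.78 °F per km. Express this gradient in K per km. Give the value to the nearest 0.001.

The quantity depends on a temperature interval, so only the ratio of degree sizes applies; the offset between the scales is irrelevant.
A change of 1°F is a change of 5/9 K, so 5.78 × 5/9 = 3.211.

3.211 K/km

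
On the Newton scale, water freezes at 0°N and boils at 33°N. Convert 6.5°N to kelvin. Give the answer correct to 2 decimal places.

Linear interpolation between the fixed points: C = (6.5 - 0) × 100 / (33 - 0) = 19.6970°C.
Then 19.6970 + 273.15 = 292.85 K.

292.85 K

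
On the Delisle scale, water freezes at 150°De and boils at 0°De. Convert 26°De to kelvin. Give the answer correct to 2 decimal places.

355.82 K

Linear interpolation between the fixed points: C = (26 - 150) × 100 / (0 - 150) = 82.6667°C.
Then 82.6667 + 273.15 = 355.82 K.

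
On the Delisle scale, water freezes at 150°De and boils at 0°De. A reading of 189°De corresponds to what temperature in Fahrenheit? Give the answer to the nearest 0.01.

Linear interpolation between the fixed points: C = (189 - 150) × 100 / (0 - 150) = -26.0000°C.
Then -26.0000 × 1.8 + 32 = -14.80°F.

-14.80°F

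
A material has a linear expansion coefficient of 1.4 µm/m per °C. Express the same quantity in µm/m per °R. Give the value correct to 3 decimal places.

0.778 µm/m per °R

Since only a temperature interval is involved, the additive offset between the scales drops out.
A change of 1°R is a change of 5/9°C, so per °R the value is 1.4 × 5/9 = 0.778.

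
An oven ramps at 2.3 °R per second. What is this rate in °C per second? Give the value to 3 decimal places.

The quantity depends on a temperature interval, so only the ratio of degree sizes applies; the offset between the scales is irrelevant.
A change of 1°R is a change of 5/9°C, so 2.3 × 5/9 = 1.278.

1.278 °C/second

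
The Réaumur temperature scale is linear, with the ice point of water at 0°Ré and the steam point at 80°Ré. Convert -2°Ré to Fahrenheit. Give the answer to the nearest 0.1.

Linear interpolation between the fixed points: C = (-2 - 0) × 100 / (80 - 0) = -2.5000°C.
Then -2.5000 × 1.8 + 32 = 27.5°F.

27.5°F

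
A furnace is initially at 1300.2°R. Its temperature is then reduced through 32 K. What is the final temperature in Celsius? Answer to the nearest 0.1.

Initial temperature in Celsius: (1300.2 - 491.67) × 5/9 = 449.1833°C.
The 32 K change is an interval; Kelvin and Celsius degrees are the same size, so ΔC = -32°C.
Final Celsius temperature: 449.1833 - 32.0000 = 417.1833°C.

417.2°C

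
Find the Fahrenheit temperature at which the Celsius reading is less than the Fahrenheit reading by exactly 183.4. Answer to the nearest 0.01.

Let F be the Fahrenheit reading. The Celsius reading is C = 5/9·F - 17.7778.
Require C - F = -183.4: (-4/9)·F - 17.7778 = -183.4.
F = (-183.4 + 17.7778) / (-4/9) = 372.65.

372.65°F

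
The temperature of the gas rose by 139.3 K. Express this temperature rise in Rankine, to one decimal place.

For a temperature interval the offset drops out; only the factor 1.8 applies.
139.3 × 1.8 = 250.7.

250.7°R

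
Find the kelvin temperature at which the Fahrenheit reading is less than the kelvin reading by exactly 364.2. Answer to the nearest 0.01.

119.34 K

Let K be the kelvin reading. The Fahrenheit reading is F = 1.8·K - 459.67.
Require F - K = -364.2: (0.8)·K - 459.67 = -364.2.
K = (-364.2 + 459.67) / (0.8) = 119.34.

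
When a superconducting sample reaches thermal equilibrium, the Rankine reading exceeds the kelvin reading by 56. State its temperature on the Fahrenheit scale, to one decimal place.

Let x be the Rankine reading; then the kelvin reading is 5/9·x.
(5/9·x) - x = -56  ⇒  (-4/9)·x = -56  ⇒  x = 126.0000°R.
In Celsius: (126 - 491.67) × 5/9 = -203.1500°C.
In Fahrenheit: -203.1500 × 1.8 + 32 = -333.7°F.

-333.7°F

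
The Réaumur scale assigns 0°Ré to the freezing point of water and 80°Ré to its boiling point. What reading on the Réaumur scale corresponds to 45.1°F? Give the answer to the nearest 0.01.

First in Celsius: (45.1 - 32) × 5/9 = 7.2778°C.
Linearly onto the Réaumur scale: 0 + (7.2778 / 100) × (80 - 0) = 5.82°Ré.

5.82°Ré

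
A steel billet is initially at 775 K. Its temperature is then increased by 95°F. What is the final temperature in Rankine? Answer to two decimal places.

Initial temperature in Celsius: 775 - 273.15 = 501.8500°C.
The 95°F change is an interval, so only the factor 5/9 applies: +95 × 5/9 = +52.7778°C.
Final Celsius temperature: 501.8500 + 52.7778 = 554.6278°C.
In Rankine: 554.6278 × 1.8 + 491.67 = 1490.00°R.

1490.00°R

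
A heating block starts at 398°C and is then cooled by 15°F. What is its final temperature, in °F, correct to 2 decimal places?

733.40°F

The 15°F change is an interval, so only the factor 5/9 applies: -15 × 5/9 = -8.3333°C.
Final Celsius temperature: 398.0000 - 8.3333 = 389.6667°C.
In Fahrenheit: 389.6667 × 1.8 + 32 = 733.40°F.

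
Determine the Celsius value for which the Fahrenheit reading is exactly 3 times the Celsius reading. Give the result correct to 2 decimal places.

26.67°C

Let C be the Celsius reading. The Fahrenheit reading is F = 1.8·C + 32.
Require F = 3·C: 1.8·C + 32 = 3·C.
(-1.2)·C = -32  ⇒  C = 26.67.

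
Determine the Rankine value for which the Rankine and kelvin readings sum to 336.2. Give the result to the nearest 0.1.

Let R be the Rankine reading. The kelvin reading is K = 5/9·R.
Require R + K = 336.2: (14/9)·R = 336.2.
R = (336.2) / (14/9) = 216.1.

216.1°R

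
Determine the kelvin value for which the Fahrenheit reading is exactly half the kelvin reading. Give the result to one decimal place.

353.6 K

Let K be the kelvin reading. The Fahrenheit reading is F = 1.8·K - 459.67.
Require F = 0.5·K: 1.8·K - 459.67 = 0.5·K.
(1.3)·K = 459.67  ⇒  K = 353.6.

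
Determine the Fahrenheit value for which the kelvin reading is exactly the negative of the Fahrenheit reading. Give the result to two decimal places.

Let F be the Fahrenheit reading. The kelvin reading is K = 5/9·F + 255.372.
Require K = -1·F: 5/9·F + 255.372 = -1·F.
(14/9)·F = -255.372  ⇒  F = -164.17.

-164.17°F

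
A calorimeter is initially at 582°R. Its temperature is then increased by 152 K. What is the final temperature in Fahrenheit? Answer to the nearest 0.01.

395.93°F

Initial temperature in Celsius: (582 - 491.67) × 5/9 = 50.1833°C.
The 152 K change is an interval; Kelvin and Celsius degrees are the same size, so ΔC = +152°C.
Final Celsius temperature: 50.1833 + 152.0000 = 202.1833°C.
In Fahrenheit: 202.1833 × 1.8 + 32 = 395.93°F.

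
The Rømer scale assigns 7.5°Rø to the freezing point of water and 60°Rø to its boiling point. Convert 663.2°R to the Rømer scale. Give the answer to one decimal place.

First in Celsius: (663.2 - 491.67) × 5/9 = 95.2944°C.
Linearly onto the Rømer scale: 7.5 + (95.2944 / 100) × (60 - 7.5) = 57.5°Rø.

57.5°Rø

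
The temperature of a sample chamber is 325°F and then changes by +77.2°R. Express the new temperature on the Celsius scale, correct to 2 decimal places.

Initial temperature in Celsius: (325 - 32) × 5/9 = 162.7778°C.
The 77.2°R change is an interval, so only the factor 5/9 applies: +77.2 × 5/9 = +42.8889°C.
Final Celsius temperature: 162.7778 + 42.8889 = 205.6667°C.

205.67°C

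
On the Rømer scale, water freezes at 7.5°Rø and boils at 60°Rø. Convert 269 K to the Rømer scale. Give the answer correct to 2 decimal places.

First in Celsius: 269 - 273.15 = -4.1500°C.
Linearly onto the Rømer scale: 7.5 + (-4.1500 / 100) × (60 - 7.5) = 5.32°Rø.

5.32°Rø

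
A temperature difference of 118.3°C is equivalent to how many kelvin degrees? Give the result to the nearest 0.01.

Celsius and kelvin degrees are the same size, so the interval is unchanged: 118.30.

118.30 K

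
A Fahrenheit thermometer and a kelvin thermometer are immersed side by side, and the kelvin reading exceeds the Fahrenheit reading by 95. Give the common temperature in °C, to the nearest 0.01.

Let x be the Fahrenheit reading; then the kelvin reading is 5/9·x + 255.372.
(5/9·x + 255.372) - x = 95  ⇒  (-4/9)·x = -160.372  ⇒  x = 360.8375°F.
In Celsius: (360.8375 - 32) × 5/9 = 182.69°C.

182.69°C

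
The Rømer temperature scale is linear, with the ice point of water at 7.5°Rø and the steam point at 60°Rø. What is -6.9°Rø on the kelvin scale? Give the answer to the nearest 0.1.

Linear interpolation between the fixed points: C = (-6.9 - 7.5) × 100 / (60 - 7.5) = -27.4286°C.
Then -27.4286 + 273.15 = 245.7 K.

245.7 K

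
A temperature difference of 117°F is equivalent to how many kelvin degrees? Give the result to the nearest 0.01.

65.00 K

An interval of 1°F corresponds to 5/9 K.
117 × 5/9 = 65.00.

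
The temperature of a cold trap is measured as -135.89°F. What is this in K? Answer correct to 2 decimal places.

In Celsius: (-135.89 - 32) × 5/9 = -93.2722°C.
In kelvin: -93.2722 + 273.15 = 179.88 K.

179.88 K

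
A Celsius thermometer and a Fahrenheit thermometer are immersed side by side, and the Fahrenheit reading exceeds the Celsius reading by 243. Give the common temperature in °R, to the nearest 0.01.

Let x be the Celsius reading; then the Fahrenheit reading is 1.8·x + 32.
(1.8·x + 32) - x = 243  ⇒  (0.8)·x = 211  ⇒  x = 263.7500°C.
In Rankine: 263.7500 × 1.8 + 491.67 = 966.42°R.

966.42°R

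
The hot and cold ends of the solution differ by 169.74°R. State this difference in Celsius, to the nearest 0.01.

94.30°C

An interval of 1°R corresponds to 5/9°C.
169.74 × 5/9 = 94.30.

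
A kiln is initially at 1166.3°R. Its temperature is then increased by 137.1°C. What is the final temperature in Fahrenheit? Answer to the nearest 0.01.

Initial temperature in Celsius: (1166.3 - 491.67) × 5/9 = 374.7944°C.
Final Celsius temperature: 374.7944 + 137.1000 = 511.8944°C.
In Fahrenheit: 511.8944 × 1.8 + 32 = 953.41°F.

953.41°F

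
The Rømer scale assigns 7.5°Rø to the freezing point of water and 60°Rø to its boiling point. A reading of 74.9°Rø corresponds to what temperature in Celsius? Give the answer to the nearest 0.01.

128.38°C

Linear interpolation between the fixed points: C = (74.9 - 7.5) × 100 / (60 - 7.5) = 128.3810°C.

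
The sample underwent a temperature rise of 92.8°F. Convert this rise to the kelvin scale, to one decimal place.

51.6 K

For a temperature interval the offset drops out; only the factor 5/9 applies.
92.8 × 5/9 = 51.6.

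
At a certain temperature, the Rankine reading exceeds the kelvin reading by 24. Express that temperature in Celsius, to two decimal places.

-243.15°C

Let x be the Rankine reading; then the kelvin reading is 5/9·x.
(5/9·x) - x = -24  ⇒  (-4/9)·x = -24  ⇒  x = 54.0000°R.
In Celsius: (54 - 491.67) × 5/9 = -243.15°C.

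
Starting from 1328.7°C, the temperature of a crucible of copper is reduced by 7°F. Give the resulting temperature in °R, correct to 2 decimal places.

2876.33°R

The 7°F change is an interval, so only the factor 5/9 applies: -7 × 5/9 = -3.8889°C.
Final Celsius temperature: 1328.7000 - 3.8889 = 1324.8111°C.
In Rankine: 1324.8111 × 1.8 + 491.67 = 2876.33°R.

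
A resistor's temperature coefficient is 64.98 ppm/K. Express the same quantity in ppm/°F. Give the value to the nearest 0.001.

36.100 ppm/°F

Since only a temperature interval is involved, the additive offset between the scales drops out.
A change of 1°F is a change of 5/9 K, so per °F the value is 64.98 × 5/9 = 36.100.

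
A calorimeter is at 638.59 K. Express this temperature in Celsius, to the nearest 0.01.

In Celsius: 638.59 - 273.15 = 365.4400°C.

365.44°C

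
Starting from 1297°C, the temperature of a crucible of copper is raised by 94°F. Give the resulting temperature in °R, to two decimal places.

2920.27°R

The 94°F change is an interval, so only the factor 5/9 applies: +94 × 5/9 = +52.2222°C.
Final Celsius temperature: 1297.0000 + 52.2222 = 1349.2222°C.
In Rankine: 1349.2222 × 1.8 + 491.67 = 2920.27°R.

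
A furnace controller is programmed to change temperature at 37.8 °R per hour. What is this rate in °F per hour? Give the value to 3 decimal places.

37.800 °F/hour

The quantity depends on a temperature interval, so only the ratio of degree sizes applies; the offset between the scales is irrelevant.
A change of 1°R is a change of 1°F, so 37.8 × 1 = 37.800.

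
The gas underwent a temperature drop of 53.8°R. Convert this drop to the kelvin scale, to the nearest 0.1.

29.9 K

Only the scale ratio 5/9 matters for a change in temperature.
53.8 × 5/9 = 29.9.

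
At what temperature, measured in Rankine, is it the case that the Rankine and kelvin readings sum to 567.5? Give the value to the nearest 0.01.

364.82°R

Let R be the Rankine reading. The kelvin reading is K = 5/9·R.
Require R + K = 567.5: (14/9)·R = 567.5.
R = (567.5) / (14/9) = 364.82.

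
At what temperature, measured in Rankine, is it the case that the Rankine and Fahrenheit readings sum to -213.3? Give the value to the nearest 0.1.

Let R be the Rankine reading. The Fahrenheit reading is F = 1·R - 459.67.
Require R + F = -213.3: (2)·R - 459.67 = -213.3.
R = (-213.3 + 459.67) / (2) = 123.2.

123.2°R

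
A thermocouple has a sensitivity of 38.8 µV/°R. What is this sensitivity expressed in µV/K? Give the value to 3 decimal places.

Since only a temperature interval is involved, the additive offset between the scales drops out.
A change of 1 K is a change of 1.8°R, so per K the value is 38.8 × 1.8 = 69.840.

69.840 µV/K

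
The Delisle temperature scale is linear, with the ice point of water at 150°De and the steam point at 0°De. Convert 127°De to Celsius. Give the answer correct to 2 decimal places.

Linear interpolation between the fixed points: C = (127 - 150) × 100 / (0 - 150) = 15.3333°C.

15.33°C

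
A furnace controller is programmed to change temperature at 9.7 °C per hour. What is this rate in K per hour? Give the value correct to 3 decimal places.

9.700 K/hour

The quantity depends on a temperature interval, so only the ratio of degree sizes applies; the offset between the scales is irrelevant.
A change of 1°C is a change of 1 K, so 9.7 × 1 = 9.700.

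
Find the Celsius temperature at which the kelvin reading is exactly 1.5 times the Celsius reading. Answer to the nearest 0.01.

Let C be the Celsius reading. The kelvin reading is K = 1·C + 273.15.
Require K = 1.5·C: 1·C + 273.15 = 1.5·C.
(-0.5)·C = -273.15  ⇒  C = 546.30.

546.30°C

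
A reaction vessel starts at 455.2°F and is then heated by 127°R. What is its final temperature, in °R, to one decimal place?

Initial temperature in Celsius: (455.2 - 32) × 5/9 = 235.1111°C.
The 127°R change is an interval, so only the factor 5/9 applies: +127 × 5/9 = +70.5556°C.
Final Celsius temperature: 235.1111 + 70.5556 = 305.6667°C.
In Rankine: 305.6667 × 1.8 + 491.67 = 1041.9°R.

1041.9°R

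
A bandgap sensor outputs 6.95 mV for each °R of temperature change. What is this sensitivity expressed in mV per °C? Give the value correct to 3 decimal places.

The quantity depends on a temperature interval, so only the ratio of degree sizes applies; the offset between the scales is irrelevant.
A change of 1°C is a change of 1.8°R, so per °C the value is 6.95 × 1.8 = 12.510.

12.510 mV per °C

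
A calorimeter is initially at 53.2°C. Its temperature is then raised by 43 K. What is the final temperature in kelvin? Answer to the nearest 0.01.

369.35 K

The 43 K change is an interval; Kelvin and Celsius degrees are the same size, so ΔC = +43°C.
Final Celsius temperature: 53.2000 + 43.0000 = 96.2000°C.
In kelvin: 96.2000 + 273.15 = 369.35 K.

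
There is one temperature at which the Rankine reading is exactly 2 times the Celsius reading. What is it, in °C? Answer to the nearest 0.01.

Let C be the Celsius reading. The Rankine reading is R = 1.8·C + 491.67.
Require R = 2·C: 1.8·C + 491.67 = 2·C.
(-0.2)·C = -491.67  ⇒  C = 2458.35.

2458.35°C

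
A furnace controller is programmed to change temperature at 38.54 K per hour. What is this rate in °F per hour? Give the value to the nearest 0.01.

The quantity depends on a temperature interval, so only the ratio of degree sizes applies; the offset between the scales is irrelevant.
A change of 1 K is a change of 1.8°F, so 38.54 × 1.8 = 69.37.

69.37 °F/hour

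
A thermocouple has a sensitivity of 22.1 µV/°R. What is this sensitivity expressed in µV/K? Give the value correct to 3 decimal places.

The quantity depends on a temperature interval, so only the ratio of degree sizes applies; the offset between the scales is irrelevant.
A change of 1 K is a change of 1.8°R, so per K the value is 22.1 × 1.8 = 39.780.

39.780 µV/K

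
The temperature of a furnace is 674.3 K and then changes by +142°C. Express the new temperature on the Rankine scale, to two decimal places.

Initial temperature in Celsius: 674.3 - 273.15 = 401.1500°C.
Final Celsius temperature: 401.1500 + 142.0000 = 543.1500°C.
In Rankine: 543.1500 × 1.8 + 491.67 = 1469.34°R.

1469.34°R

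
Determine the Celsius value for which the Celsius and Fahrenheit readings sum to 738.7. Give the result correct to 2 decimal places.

252.39°C

Let C be the Celsius reading. The Fahrenheit reading is F = 1.8·C + 32.
Require C + F = 738.7: (2.8)·C + 32 = 738.7.
C = (738.7 - 32) / (2.8) = 252.39.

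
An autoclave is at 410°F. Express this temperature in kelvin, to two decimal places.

In Celsius: (410 - 32) × 5/9 = 210.0000°C.
In kelvin: 210.0000 + 273.15 = 483.15 K.

483.15 K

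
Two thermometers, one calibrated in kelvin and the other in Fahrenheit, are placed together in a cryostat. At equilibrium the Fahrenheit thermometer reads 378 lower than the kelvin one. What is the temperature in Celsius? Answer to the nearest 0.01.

Let x be the kelvin reading; then the Fahrenheit reading is 1.8·x - 459.67.
(1.8·x - 459.67) - x = -378  ⇒  (0.8)·x = 81.67  ⇒  x = 102.0875 K.
In Celsius: 102.0875 - 273.15 = -171.06°C.

-171.06°C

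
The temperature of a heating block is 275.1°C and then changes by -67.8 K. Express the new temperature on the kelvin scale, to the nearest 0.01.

The 67.8 K change is an interval; Kelvin and Celsius degrees are the same size, so ΔC = -67.8°C.
Final Celsius temperature: 275.1000 - 67.8000 = 207.3000°C.
In kelvin: 207.3000 + 273.15 = 480.45 K.

480.45 K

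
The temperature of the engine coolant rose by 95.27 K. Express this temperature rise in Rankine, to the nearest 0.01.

171.49°R

Only the scale ratio 1.8 matters for a change in temperature.
95.27 × 1.8 = 171.49.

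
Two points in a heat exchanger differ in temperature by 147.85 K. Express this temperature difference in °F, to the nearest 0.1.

266.1°F

Only the scale ratio 1.8 matters for a change in temperature.
147.85 × 1.8 = 266.1.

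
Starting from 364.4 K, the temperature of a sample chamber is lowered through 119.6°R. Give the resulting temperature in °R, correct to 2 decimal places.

Initial temperature in Celsius: 364.4 - 273.15 = 91.2500°C.
The 119.6°R change is an interval, so only the factor 5/9 applies: -119.6 × 5/9 = -66.4444°C.
Final Celsius temperature: 91.2500 - 66.4444 = 24.8056°C.
In Rankine: 24.8056 × 1.8 + 491.67 = 536.32°R.

536.32°R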